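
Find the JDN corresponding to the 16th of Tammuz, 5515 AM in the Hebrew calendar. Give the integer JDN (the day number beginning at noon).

2362236

In the Gregorian calendar the same day is 25 June 1755.
JDN 2451545 is 1 January 2000 CE (Gregorian); the target day is −89309 days from there, so JDN = 2362236.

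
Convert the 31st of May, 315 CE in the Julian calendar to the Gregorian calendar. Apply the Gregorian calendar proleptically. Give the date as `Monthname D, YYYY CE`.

June 1, 315 CE

The Julian–Gregorian offset here is 1 day (Julian trailing).
31 May 315 Julian + 1 day → 1 June 315 Gregorian.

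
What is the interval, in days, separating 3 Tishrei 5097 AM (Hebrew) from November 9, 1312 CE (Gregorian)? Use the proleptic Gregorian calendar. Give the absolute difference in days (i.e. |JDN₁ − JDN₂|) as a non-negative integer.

8713

First date → JDN 2209284; second date → JDN 2200571.
The interval is |2209284 − 2200571| = 8713 days.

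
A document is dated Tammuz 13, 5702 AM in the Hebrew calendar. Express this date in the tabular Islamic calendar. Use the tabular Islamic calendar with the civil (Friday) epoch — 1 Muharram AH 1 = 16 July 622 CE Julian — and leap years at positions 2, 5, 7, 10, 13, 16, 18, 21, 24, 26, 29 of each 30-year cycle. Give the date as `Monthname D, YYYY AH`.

The source date corresponds to 28 June 1942 in the Gregorian calendar (JDN 2430539).
That day falls on 13 Jumada al-Thani 1361 AH in the tabular Islamic calendar.

Jumada al-Thani 13, 1361 AH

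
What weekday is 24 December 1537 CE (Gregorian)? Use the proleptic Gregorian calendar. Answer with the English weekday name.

Friday

Since JDN mod 7 = 4 (0 = Monday), the day is Friday.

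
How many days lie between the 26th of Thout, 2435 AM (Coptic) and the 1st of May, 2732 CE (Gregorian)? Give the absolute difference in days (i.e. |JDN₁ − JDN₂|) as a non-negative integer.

JDN of the first date = 2714073.
JDN of the second date = 2719023.
|2719023 − 2714073| = 4950.

4950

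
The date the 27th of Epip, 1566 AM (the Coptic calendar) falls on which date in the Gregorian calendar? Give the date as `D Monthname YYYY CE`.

Both dates share Julian Day Number 2396972; in the Gregorian calendar that is 2 August 1850 CE.

2 August 1850 CE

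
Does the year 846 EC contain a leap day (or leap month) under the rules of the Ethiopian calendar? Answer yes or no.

no

846 mod 4 = 2; in the Ethiopian calendar a year is leap when year mod 4 = 3, so it is a common year.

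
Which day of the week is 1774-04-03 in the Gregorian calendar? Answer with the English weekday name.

Since JDN mod 7 = 6 (0 = Monday), the day is Sunday.

Sunday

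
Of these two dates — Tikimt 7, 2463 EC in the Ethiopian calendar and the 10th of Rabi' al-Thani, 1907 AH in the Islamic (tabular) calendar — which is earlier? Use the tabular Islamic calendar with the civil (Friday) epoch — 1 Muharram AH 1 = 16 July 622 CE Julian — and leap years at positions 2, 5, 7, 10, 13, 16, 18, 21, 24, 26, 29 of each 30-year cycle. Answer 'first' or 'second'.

first

Converting both to JDN: 2623502 vs 2623961; the smaller is the first.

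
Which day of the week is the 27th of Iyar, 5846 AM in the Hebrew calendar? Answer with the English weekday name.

This is JDN 2483087 (11 May 2086 Gregorian).
JDN 2483087 mod 7 = 5, and JDN 0 was a Monday, so this is a Saturday.

Saturday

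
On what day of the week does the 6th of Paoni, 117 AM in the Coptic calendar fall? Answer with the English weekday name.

Friday

In the proleptic Gregorian calendar this is 1 June 401 (JDN 1867674).
JDN 1867674 mod 7 = 4, and JDN 0 was a Monday, so this is a Friday.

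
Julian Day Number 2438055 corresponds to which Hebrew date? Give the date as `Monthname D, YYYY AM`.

The Gregorian equivalent of JDN 2438055 is 25 January 1963.
In the Hebrew calendar that day is Tevet 29, 5723 AM.

Tevet 29, 5723 AM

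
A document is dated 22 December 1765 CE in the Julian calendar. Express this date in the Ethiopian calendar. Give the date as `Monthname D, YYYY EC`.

The source date corresponds to 2 January 1766 in the Gregorian calendar (JDN 2366080).
That day falls on 26 Tahsas 1758 EC in the Ethiopian calendar.

Tahsas 26, 1758 EC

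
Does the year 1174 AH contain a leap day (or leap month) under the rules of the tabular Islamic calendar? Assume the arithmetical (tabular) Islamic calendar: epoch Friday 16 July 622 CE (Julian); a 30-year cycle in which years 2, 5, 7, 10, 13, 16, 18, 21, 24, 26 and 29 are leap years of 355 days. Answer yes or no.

no

Year 1174 AH is year 4 of its 30-year cycle; leap positions are 2, 5, 7, 10, 13, 16, 18, 21, 24, 26, 29, so it is a common year (354 days).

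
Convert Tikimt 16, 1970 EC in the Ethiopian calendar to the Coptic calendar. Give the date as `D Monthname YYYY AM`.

16 Paopi 1694 AM

Julian Day Number of the source date = 2443443.
Converting JDN 2443443 to the Coptic calendar gives 16 Paopi 1694 AM.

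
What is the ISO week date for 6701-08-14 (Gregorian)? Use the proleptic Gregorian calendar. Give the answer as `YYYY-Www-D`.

6701-W33-3

The weekday is Wednesday (ISO weekday 3).
That Wednesday belongs to ISO week 33 of ISO year 6701.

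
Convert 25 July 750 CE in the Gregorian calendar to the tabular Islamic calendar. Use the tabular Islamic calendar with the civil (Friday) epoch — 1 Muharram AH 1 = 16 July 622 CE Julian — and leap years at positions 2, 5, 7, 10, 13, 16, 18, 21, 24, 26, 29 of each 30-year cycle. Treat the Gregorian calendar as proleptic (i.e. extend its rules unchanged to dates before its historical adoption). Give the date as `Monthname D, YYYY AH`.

Dhu al-Hijjah 11, 132 AH

Both dates share Julian Day Number 1995197; in the tabular Islamic calendar that is 11 Dhu al-Hijjah 132 AH.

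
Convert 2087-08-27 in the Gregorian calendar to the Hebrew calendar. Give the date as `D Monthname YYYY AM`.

Both dates share Julian Day Number 2483560; in the Hebrew calendar that is 29 Av 5847 AM.

29 Av 5847 AM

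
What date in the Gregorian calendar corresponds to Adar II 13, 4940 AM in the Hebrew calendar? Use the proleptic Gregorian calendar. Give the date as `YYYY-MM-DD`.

1180-03-19

Both dates share Julian Day Number 2152124; in the Gregorian calendar that is 19 March 1180 CE.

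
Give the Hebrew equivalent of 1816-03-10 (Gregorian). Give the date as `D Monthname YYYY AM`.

10 Adar 5576 AM

Julian Day Number of the source date = 2384409.
Converting JDN 2384409 to the Hebrew calendar gives 10 Adar 5576 AM.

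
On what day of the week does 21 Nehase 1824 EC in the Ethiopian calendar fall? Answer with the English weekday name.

Equivalently 26 August 1832 Gregorian, JDN 2390422.
2390422 ≡ 6 (mod 7); counting from Monday = 0 gives Sunday.

Sunday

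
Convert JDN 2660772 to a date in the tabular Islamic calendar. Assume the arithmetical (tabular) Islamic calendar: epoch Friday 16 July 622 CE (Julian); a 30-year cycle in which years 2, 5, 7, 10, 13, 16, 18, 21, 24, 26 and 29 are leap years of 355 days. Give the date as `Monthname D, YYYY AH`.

The Gregorian equivalent of JDN 2660772 is 4 November 2572.
In the tabular Islamic calendar that day is Safar 26, 2011 AH.

Safar 26, 2011 AH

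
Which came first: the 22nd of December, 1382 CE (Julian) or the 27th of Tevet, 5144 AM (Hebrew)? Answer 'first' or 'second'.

first

Converting both to JDN: 2226189 vs 2226555; the smaller is the first.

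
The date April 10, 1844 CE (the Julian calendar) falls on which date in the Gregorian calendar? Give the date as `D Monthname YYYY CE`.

At this point the Julian calendar is 12 days behind the Gregorian.
10 April 1844 Julian + 12 days → 22 April 1844 Gregorian.

22 April 1844 CE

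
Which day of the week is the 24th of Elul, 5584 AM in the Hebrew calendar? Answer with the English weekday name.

In the Gregorian calendar this is 17 September 1824 (JDN 2387522).
2387522 ≡ 4 (mod 7); counting from Monday = 0 gives Friday.

Friday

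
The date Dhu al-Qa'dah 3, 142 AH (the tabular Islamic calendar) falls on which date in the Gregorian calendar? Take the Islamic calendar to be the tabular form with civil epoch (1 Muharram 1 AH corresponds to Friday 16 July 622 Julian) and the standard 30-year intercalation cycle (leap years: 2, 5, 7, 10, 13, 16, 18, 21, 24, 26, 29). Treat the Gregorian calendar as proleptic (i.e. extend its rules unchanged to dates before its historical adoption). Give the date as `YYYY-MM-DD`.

Both dates share Julian Day Number 1998703; in the Gregorian calendar that is 29 February 760 CE.

0760-02-29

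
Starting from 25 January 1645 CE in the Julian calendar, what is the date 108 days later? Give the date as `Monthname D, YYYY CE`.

Counting 108 days forward from JDN 2321919 reaches JDN 2322027, which is May 13, 1645 CE.

May 13, 1645 CE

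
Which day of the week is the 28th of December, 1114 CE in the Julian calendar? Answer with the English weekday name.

Monday

This is JDN 2128308 (4 January 1115 Gregorian).
JDN 2128308 mod 7 = 0, and JDN 0 was a Monday, so this is a Monday.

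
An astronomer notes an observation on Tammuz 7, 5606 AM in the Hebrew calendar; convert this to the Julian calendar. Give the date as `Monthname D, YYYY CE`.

Both dates share Julian Day Number 2395479; in the Julian calendar that is 19 June 1846 CE.

June 19, 1846 CE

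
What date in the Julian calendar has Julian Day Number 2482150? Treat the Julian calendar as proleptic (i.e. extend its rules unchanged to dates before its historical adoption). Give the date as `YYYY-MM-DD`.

2083-10-04

JDN 2482150 is 17 October 2083 in the Gregorian calendar.
In the Julian calendar that day is 2083-10-04.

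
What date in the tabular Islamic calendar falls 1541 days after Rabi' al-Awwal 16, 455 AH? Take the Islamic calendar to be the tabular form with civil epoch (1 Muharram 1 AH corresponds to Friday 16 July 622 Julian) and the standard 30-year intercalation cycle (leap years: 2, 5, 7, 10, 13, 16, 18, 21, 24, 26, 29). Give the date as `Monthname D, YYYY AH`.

Rajab 21, 459 AH

The starting date is JDN 2109396; 2109396 + 1541 = 2110937.
JDN 2110937 corresponds to Rajab 21, 459 AH.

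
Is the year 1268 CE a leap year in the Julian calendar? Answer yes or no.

1268 mod 4 = 0, so it is a leap year in the Julian calendar.

yes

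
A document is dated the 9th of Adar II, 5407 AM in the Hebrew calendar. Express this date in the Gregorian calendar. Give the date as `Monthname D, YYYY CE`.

Julian Day Number of the source date = 2322689.
Converting JDN 2322689 to the Gregorian calendar gives 16 March 1647 CE.

March 16, 1647 CE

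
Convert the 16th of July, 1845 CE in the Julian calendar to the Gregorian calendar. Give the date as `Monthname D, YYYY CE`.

For dates in this range the Gregorian date is 12 days ahead of the Julian.
16 July 1845 Julian + 12 days → 28 July 1845 Gregorian.

July 28, 1845 CE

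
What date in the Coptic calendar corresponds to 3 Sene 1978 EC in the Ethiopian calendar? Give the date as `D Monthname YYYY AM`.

3 Paoni 1702 AM

The source date corresponds to 10 June 1986 in the Gregorian calendar (JDN 2446592).
That day falls on 3 Paoni 1702 AM in the Coptic calendar.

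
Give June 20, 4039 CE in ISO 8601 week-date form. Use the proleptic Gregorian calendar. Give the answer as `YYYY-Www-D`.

4039-W25-1

The weekday is Monday (ISO weekday 1).
That Monday belongs to ISO week 25 of ISO year 4039.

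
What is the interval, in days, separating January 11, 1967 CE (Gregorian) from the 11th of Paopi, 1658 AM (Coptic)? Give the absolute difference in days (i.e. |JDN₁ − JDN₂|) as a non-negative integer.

JDN of the first date = 2439502.
JDN of the second date = 2430289.
|2430289 − 2439502| = 9213.

9213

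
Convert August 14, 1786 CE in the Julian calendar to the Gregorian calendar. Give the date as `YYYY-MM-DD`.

The Julian–Gregorian offset here is 11 days (Julian trailing).
14 August 1786 Julian + 11 days → 25 August 1786 Gregorian.

1786-08-25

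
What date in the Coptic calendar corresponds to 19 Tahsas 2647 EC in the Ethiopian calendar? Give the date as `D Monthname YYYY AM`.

19 Koiak 2371 AM

Both dates share Julian Day Number 2690780; in the Coptic calendar that is 19 Koiak 2371 AM.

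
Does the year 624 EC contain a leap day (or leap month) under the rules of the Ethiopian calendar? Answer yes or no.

624 mod 4 = 0; in the Ethiopian calendar a year is leap when year mod 4 = 3, so it is a common year.

no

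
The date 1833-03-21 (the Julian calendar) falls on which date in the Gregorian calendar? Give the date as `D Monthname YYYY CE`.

2 April 1833 CE

The Julian–Gregorian offset here is 12 days (Julian trailing).
21 March 1833 Julian + 12 days → 2 April 1833 Gregorian.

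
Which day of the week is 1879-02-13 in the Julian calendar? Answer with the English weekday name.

Equivalently 25 February 1879 Gregorian, JDN 2407406.
Since JDN mod 7 = 1 (0 = Monday), the day is Tuesday.

Tuesday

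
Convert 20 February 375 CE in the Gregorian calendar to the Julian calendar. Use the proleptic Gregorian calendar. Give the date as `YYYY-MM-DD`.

0375-02-19

The Julian–Gregorian offset here is 1 day (Julian trailing).
20 February 375 Gregorian − 1 day → 19 February 375 Julian.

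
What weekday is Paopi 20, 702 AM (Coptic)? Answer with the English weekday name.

Saturday

In the proleptic Gregorian calendar this is 22 October 985 (JDN 2081119).
Since JDN mod 7 = 5 (0 = Monday), the day is Saturday.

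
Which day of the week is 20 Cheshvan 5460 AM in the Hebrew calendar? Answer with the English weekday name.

In the Gregorian calendar this is 12 November 1699 (JDN 2341923).
2341923 ≡ 3 (mod 7); counting from Monday = 0 gives Thursday.

Thursday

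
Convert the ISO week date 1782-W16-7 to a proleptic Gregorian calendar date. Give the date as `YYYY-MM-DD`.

1782-04-21

ISO week 1 of 1782 is the week containing the first Thursday of 1782.
Week 16, day 7 (Sunday) lands on 1782-04-21.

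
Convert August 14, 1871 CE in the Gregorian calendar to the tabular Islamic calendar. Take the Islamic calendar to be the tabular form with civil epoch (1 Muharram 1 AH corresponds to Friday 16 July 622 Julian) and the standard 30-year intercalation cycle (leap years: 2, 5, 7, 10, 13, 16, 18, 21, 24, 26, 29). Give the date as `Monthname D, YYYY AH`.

Julian Day Number of the source date = 2404654.
Converting JDN 2404654 to the tabular Islamic calendar gives 27 Jumada al-Awwal 1288 AH.

Jumada al-Awwal 27, 1288 AH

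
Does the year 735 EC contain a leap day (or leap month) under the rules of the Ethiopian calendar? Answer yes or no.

yes

735 mod 4 = 3; in the Ethiopian calendar a year is leap when year mod 4 = 3, so it is a leap year.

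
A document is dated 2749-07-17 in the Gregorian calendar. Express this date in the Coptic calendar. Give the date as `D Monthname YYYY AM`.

4 Epip 2465 AM

Both dates share Julian Day Number 2725309; in the Coptic calendar that is 4 Epip 2465 AM.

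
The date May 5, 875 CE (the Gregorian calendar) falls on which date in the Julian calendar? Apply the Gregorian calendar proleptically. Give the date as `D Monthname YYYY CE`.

At this point the Julian calendar is 4 days behind the Gregorian.
5 May 875 Gregorian − 4 days → 1 May 875 Julian.

1 May 875 CE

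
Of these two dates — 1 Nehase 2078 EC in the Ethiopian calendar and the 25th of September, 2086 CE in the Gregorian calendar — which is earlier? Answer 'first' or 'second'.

first

First date → JDN 2483175; second date → JDN 2483224.
JDN 2483175 < JDN 2483224, so the first date is earlier.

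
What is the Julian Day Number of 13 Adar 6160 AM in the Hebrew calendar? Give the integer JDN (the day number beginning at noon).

2597712

In the Gregorian calendar the same day is 11 March 2400.
JDN 2299161 is 15 October 1582 CE (Gregorian); the target day is +298551 days from there, so JDN = 2597712.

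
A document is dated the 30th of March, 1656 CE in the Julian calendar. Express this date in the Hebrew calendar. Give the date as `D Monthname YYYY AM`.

The source date corresponds to 9 April 1656 in the Gregorian calendar (JDN 2326001).
That day falls on 15 Nisan 5416 AM in the Hebrew calendar.

15 Nisan 5416 AM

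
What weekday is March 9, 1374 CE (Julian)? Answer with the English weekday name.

Equivalently 17 March 1374 Gregorian, JDN 2222979.
2222979 ≡ 3 (mod 7); counting from Monday = 0 gives Thursday.

Thursday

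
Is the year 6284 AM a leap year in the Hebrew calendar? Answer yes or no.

yes

Hebrew year 6284 is year 14 of its 19-year Metonic cycle; leap years are at positions 3, 6, 8, 11, 14, 17, 19, so it is a leap year (13 months).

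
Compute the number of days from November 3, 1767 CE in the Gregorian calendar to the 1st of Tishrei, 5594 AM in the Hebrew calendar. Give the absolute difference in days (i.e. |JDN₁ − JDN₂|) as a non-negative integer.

First date → JDN 2366750; second date → JDN 2390806.
The interval is |2366750 − 2390806| = 24056 days.

24056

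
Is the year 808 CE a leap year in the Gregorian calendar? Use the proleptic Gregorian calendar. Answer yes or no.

yes

808 is divisible by 4 and not by 100, so it is a leap year.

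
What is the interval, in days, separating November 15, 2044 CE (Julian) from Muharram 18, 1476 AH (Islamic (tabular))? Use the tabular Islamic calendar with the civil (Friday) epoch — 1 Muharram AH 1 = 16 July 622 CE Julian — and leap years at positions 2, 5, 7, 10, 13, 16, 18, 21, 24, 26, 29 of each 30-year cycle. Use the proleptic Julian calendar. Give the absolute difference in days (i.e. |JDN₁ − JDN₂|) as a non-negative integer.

3200

First date → JDN 2467948; second date → JDN 2471148.
The interval is |2467948 − 2471148| = 3200 days.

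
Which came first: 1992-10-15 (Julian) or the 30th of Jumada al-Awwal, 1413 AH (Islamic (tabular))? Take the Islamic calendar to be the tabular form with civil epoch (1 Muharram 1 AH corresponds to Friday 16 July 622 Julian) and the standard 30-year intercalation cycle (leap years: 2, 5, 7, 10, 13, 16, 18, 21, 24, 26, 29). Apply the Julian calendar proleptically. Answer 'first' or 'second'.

First date → JDN 2448924; second date → JDN 2448953.
JDN 2448924 < JDN 2448953, so the first date is earlier.

first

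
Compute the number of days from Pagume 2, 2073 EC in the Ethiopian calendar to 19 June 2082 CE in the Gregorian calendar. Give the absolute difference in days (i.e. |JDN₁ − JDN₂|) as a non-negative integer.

285

First date → JDN 2481380; second date → JDN 2481665.
The interval is |2481380 − 2481665| = 285 days.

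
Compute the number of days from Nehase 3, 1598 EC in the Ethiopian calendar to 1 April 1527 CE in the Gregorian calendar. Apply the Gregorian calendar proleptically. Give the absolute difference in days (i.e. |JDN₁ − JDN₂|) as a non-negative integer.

JDN of the first date = 2307857.
JDN of the second date = 2278875.
|2278875 − 2307857| = 28982.

28982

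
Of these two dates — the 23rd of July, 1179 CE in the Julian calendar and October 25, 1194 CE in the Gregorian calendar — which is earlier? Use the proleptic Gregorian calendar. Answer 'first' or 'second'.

first

First date → JDN 2151891; second date → JDN 2157457.
JDN 2151891 < JDN 2157457, so the first date is earlier.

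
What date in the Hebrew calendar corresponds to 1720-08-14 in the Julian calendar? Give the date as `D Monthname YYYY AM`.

21 Av 5480 AM

Julian Day Number of the source date = 2349514.
Converting JDN 2349514 to the Hebrew calendar gives 21 Av 5480 AM.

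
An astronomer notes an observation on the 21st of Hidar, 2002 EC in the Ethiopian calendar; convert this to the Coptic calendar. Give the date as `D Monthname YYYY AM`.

Both dates share Julian Day Number 2455166; in the Coptic calendar that is 21 Hathor 1726 AM.

21 Hathor 1726 AM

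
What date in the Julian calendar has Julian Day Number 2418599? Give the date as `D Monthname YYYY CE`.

The Gregorian equivalent of JDN 2418599 is 19 October 1909.
In the Julian calendar that day is 6 October 1909 CE.

6 October 1909 CE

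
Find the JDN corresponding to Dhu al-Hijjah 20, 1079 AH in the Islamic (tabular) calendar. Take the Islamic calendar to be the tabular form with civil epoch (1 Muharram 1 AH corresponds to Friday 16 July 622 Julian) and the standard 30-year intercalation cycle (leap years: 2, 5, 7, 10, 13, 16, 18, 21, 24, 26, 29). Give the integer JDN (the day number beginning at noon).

2330791

Equivalently 21 May 1669 (Gregorian).
JDN 2451545 is 1 January 2000 CE (Gregorian); the target day is −120754 days from there, so JDN = 2330791.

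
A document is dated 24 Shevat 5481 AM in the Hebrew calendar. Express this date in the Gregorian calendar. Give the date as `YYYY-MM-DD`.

Julian Day Number of the source date = 2349694.
Converting JDN 2349694 to the Gregorian calendar gives 21 February 1721 CE.

1721-02-21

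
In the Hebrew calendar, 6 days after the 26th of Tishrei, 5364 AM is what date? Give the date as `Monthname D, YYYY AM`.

Cheshvan 2, 5364 AM

The starting date is JDN 2306817; 2306817 + 6 = 2306823.
JDN 2306823 corresponds to Cheshvan 2, 5364 AM.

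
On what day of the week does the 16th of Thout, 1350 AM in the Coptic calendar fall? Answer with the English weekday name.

Friday

Equivalently 23 September 1633 Gregorian, JDN 2317767.
Since JDN mod 7 = 4 (0 = Monday), the day is Friday.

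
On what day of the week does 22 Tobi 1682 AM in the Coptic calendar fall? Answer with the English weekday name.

Equivalently 30 January 1966 Gregorian, JDN 2439156.
Since JDN mod 7 = 6 (0 = Monday), the day is Sunday.

Sunday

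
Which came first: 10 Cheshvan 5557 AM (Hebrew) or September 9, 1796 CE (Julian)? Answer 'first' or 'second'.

second

The two dates have Julian Day Numbers 2377351 and 2377299 respectively.
Since 2377299 < 2377351, the second date comes first.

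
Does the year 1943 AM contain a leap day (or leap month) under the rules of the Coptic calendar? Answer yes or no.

1943 mod 4 = 3; in the Coptic calendar a year is leap when year mod 4 = 3, so it is a leap year.

yes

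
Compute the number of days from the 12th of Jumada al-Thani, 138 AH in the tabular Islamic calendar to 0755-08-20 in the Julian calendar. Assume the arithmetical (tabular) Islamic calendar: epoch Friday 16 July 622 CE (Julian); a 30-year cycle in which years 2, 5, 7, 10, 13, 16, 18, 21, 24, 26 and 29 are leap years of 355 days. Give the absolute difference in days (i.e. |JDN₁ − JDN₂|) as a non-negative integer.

94

First date → JDN 1997147; second date → JDN 1997053.
The interval is |1997147 − 1997053| = 94 days.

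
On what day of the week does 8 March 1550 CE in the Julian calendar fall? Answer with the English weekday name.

Saturday

In the proleptic Gregorian calendar this is 18 March 1550 (JDN 2287262).
2287262 ≡ 5 (mod 7); counting from Monday = 0 gives Saturday.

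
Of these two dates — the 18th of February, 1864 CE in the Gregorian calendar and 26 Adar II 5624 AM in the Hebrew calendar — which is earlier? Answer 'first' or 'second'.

First date → JDN 2401920; second date → JDN 2401965.
JDN 2401920 < JDN 2401965, so the first date is earlier.

first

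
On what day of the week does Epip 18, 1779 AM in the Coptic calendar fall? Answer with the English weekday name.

Wednesday

This is JDN 2474761 (25 July 2063 Gregorian).
2474761 ≡ 2 (mod 7); counting from Monday = 0 gives Wednesday.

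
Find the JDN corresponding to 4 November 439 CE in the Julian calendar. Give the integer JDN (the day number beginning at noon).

Equivalently 5 November 439 (proleptic Gregorian).
JDN 2451545 is 1 January 2000 CE (Gregorian); the target day is −569835 days from there, so JDN = 1881710.

1881710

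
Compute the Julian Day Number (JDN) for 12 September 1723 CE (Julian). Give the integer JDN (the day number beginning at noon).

2350638

Equivalently 23 September 1723 (Gregorian).
JDN 2451545 is 1 January 2000 CE (Gregorian); the target day is −100907 days from there, so JDN = 2350638.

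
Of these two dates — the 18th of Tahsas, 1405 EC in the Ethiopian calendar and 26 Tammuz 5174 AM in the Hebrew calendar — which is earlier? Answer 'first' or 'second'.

Converting both to JDN: 2237139 vs 2237716; the smaller is the first.

first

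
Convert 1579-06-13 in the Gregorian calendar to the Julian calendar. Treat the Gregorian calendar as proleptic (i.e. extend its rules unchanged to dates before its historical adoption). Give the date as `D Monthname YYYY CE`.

The Julian–Gregorian offset here is 10 days (Julian trailing).
13 June 1579 Gregorian − 10 days → 3 June 1579 Julian.

3 June 1579 CE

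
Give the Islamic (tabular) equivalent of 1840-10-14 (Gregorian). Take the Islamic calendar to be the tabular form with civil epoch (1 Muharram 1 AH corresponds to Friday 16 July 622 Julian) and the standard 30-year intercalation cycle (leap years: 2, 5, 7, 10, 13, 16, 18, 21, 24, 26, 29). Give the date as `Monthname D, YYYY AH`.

Julian Day Number of the source date = 2393393.
Converting JDN 2393393 to the tabular Islamic calendar gives 17 Sha'ban 1256 AH.

Sha'ban 17, 1256 AH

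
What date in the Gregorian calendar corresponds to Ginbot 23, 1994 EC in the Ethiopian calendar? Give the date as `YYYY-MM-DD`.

Both dates share Julian Day Number 2452426; in the Gregorian calendar that is 31 May 2002 CE.

2002-05-31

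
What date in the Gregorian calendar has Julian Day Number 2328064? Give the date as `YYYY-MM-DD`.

1661-12-02

Counting from JDN 2299161 = 15 Oct 1582 gives an offset of 28903 days.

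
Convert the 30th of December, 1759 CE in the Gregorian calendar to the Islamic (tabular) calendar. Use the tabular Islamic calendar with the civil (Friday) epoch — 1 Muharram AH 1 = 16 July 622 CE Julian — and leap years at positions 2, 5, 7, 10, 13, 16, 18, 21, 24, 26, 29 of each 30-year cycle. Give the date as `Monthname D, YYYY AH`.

Both dates share Julian Day Number 2363885; in the tabular Islamic calendar that is 10 Jumada al-Awwal 1173 AH.

Jumada al-Awwal 10, 1173 AH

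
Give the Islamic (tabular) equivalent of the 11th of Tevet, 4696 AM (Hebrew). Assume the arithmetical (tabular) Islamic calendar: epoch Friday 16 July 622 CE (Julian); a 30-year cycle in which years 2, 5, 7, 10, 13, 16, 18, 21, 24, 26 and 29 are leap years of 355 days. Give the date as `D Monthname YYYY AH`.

Julian Day Number of the source date = 2062909.
Converting JDN 2062909 to the tabular Islamic calendar gives 10 Muharram 324 AH.

10 Muharram 324 AH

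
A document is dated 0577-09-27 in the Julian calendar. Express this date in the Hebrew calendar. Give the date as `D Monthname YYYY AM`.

29 Tishrei 4338 AM

Both dates share Julian Day Number 1932077; in the Hebrew calendar that is 29 Tishrei 4338 AM.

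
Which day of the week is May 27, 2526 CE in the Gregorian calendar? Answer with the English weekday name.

Monday

2643809 ≡ 0 (mod 7); counting from Monday = 0 gives Monday.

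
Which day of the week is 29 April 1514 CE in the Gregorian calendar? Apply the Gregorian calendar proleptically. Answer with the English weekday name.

2274155 ≡ 2 (mod 7); counting from Monday = 0 gives Wednesday.

Wednesday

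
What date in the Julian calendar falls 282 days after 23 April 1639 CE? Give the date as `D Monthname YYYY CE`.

Counting 282 days forward from JDN 2319815 reaches JDN 2320097, which is 30 January 1640 CE.

30 January 1640 CE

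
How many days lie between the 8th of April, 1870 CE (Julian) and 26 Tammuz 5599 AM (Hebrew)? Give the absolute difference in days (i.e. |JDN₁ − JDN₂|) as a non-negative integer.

JDN of the first date = 2404173.
JDN of the second date = 2392929.
|2392929 − 2404173| = 11244.

11244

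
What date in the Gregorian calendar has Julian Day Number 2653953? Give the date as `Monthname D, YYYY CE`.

JDN 2451545 is 1 Jan 2000; 2653953 is +202408 days from there.

March 5, 2554 CE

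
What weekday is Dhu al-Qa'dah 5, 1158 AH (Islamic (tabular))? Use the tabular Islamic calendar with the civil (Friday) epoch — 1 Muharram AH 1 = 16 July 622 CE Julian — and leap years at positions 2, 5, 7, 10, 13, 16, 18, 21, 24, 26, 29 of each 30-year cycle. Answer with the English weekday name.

Monday

Equivalently 29 November 1745 Gregorian, JDN 2358741.
Since JDN mod 7 = 0 (0 = Monday), the day is Monday.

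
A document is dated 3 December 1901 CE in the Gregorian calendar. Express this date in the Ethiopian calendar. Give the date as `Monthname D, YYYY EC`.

Hidar 24, 1894 EC

Julian Day Number of the source date = 2415722.
Converting JDN 2415722 to the Ethiopian calendar gives 24 Hidar 1894 EC.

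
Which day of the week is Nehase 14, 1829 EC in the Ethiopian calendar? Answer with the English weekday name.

In the Gregorian calendar this is 19 August 1837 (JDN 2392241).
Since JDN mod 7 = 5 (0 = Monday), the day is Saturday.

Saturday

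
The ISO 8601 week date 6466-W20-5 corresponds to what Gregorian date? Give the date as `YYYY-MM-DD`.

ISO week 1 of 6466 is the week containing the first Thursday of 6466.
Week 20, day 5 (Friday) lands on 6466-05-21.

6466-05-21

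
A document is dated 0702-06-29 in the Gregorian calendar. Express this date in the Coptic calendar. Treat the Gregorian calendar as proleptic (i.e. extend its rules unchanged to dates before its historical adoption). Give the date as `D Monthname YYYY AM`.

Both dates share Julian Day Number 1977639; in the Coptic calendar that is 1 Epip 418 AM.

1 Epip 418 AM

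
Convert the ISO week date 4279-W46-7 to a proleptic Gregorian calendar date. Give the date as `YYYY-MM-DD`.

4279-11-16

ISO week 1 of 4279 is the week containing the first Thursday of 4279.
Week 46, day 7 (Sunday) lands on 4279-11-16.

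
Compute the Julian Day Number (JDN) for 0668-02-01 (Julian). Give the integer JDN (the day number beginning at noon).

In the proleptic Gregorian calendar the same day is 4 February 668.
JDN 2400001 is 17 November 1858 CE (Gregorian), MJD 0; the target day is −434925 days from there, so JDN = 1965076.

1965076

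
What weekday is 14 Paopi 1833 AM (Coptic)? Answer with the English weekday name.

Sunday

This is JDN 2494211 (25 October 2116 Gregorian).
JDN 2494211 mod 7 = 6, and JDN 0 was a Monday, so this is a Sunday.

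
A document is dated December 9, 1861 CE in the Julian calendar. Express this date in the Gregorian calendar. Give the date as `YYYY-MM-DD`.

1861-12-21

For dates in this range the Gregorian date is 12 days ahead of the Julian.
9 December 1861 Julian + 12 days → 21 December 1861 Gregorian.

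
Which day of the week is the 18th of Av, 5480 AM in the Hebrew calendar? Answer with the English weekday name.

This is JDN 2349511 (22 August 1720 Gregorian).
2349511 ≡ 3 (mod 7); counting from Monday = 0 gives Thursday.

Thursday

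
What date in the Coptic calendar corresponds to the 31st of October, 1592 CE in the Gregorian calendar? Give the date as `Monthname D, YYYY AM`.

Both dates share Julian Day Number 2302830; in the Coptic calendar that is 24 Paopi 1309 AM.

Paopi 24, 1309 AM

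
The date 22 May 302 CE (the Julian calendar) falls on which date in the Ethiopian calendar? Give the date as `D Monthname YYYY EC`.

27 Ginbot 294 EC

The source date corresponds to 23 May 302 in the proleptic Gregorian calendar (JDN 1831505).
That day falls on 27 Ginbot 294 EC in the Ethiopian calendar.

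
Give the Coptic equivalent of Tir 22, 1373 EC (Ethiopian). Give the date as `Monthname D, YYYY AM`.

The source date corresponds to 25 January 1381 in the proleptic Gregorian calendar (JDN 2225485).
That day falls on 22 Tobi 1097 AM in the Coptic calendar.

Tobi 22, 1097 AM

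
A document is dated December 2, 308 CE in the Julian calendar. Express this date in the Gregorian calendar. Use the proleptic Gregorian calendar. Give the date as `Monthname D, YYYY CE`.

At this point the Julian calendar is 1 day behind the Gregorian.
2 December 308 Julian + 1 day → 3 December 308 Gregorian.

December 3, 308 CE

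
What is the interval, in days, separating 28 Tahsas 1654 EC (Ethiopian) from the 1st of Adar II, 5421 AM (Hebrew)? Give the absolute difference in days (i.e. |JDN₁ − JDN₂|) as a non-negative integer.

First date → JDN 2328096; second date → JDN 2327789.
The interval is |2328096 − 2327789| = 307 days.

307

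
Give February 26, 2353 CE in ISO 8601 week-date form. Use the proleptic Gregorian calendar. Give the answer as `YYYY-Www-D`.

The weekday is Thursday (ISO weekday 4).
That Thursday belongs to ISO week 9 of ISO year 2353.

2353-W09-4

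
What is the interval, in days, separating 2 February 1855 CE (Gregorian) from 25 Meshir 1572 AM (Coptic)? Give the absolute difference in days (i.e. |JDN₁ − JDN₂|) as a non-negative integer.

First date → JDN 2398617; second date → JDN 2399012.
The interval is |2398617 − 2399012| = 395 days.

395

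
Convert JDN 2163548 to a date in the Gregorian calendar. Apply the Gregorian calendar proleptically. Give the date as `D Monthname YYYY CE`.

Counting from JDN 2299161 = 15 Oct 1582 gives an offset of -135613 days.

29 June 1211 CE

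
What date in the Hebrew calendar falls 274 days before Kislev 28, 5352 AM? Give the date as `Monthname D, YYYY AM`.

The starting date is JDN 2302508; 2302508 − 274 = 2302234.
JDN 2302234 corresponds to Adar 19, 5351 AM.

Adar 19, 5351 AM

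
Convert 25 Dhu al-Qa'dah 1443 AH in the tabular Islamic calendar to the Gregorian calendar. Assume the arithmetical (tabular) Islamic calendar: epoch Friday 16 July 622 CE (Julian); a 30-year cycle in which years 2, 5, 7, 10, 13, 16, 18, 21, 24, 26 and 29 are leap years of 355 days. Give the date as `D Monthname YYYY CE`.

25 June 2022 CE

Both dates share Julian Day Number 2459756; in the Gregorian calendar that is 25 June 2022 CE.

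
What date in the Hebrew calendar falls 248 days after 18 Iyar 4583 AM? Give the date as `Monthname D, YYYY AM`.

Shevat 1, 4584 AM

Counting 248 days forward from JDN 2021781 reaches JDN 2022029, which is Shevat 1, 4584 AM.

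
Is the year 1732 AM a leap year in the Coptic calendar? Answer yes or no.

1732 mod 4 = 0; in the Coptic calendar a year is leap when year mod 4 = 3, so it is a common year.

no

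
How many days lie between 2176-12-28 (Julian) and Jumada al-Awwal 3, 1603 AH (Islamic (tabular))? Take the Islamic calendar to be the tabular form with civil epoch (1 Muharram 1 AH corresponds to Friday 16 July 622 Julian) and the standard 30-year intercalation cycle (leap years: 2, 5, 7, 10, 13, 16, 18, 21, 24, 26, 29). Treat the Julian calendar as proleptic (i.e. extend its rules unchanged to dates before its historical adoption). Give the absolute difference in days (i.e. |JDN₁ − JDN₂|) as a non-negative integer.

51

JDN of the first date = 2516204.
JDN of the second date = 2516255.
|2516255 − 2516204| = 51.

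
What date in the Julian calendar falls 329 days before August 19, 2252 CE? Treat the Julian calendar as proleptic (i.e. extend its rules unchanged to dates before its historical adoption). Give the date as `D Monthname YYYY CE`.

The starting date is JDN 2543832; 2543832 − 329 = 2543503.
JDN 2543503 corresponds to 25 September 2251 CE.

25 September 2251 CE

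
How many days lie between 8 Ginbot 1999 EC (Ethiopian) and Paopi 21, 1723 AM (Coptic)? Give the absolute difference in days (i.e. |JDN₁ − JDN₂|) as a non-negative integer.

197

JDN of the first date = 2454237.
JDN of the second date = 2454040.
|2454040 − 2454237| = 197.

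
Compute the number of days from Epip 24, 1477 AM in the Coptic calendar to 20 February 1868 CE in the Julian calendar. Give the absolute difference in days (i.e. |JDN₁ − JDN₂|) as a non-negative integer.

38933

JDN of the first date = 2364462.
JDN of the second date = 2403395.
|2403395 − 2364462| = 38933.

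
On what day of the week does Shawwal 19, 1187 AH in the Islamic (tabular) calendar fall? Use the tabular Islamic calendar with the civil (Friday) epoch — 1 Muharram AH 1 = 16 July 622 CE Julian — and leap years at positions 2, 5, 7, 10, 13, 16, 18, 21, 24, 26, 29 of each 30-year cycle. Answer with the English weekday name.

Monday

Equivalently 3 January 1774 Gregorian, JDN 2369003.
JDN 2369003 mod 7 = 0, and JDN 0 was a Monday, so this is a Monday.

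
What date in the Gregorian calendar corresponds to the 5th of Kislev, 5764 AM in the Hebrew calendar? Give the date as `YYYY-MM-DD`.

2003-11-30

Both dates share Julian Day Number 2452974; in the Gregorian calendar that is 30 November 2003 CE.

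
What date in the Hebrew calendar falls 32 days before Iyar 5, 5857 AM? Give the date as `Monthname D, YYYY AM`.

Nisan 3, 5857 AM

JDN of Iyar 5, 5857 AM = 2487081.
2487081 − 32 = 2487049.
JDN 2487049 in the Hebrew calendar is Nisan 3, 5857 AM.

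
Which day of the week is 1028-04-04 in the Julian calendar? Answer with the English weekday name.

Thursday

In the proleptic Gregorian calendar this is 10 April 1028 (JDN 2096629).
JDN 2096629 mod 7 = 3, and JDN 0 was a Monday, so this is a Thursday.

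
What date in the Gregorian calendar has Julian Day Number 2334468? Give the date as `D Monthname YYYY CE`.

Counting from JDN 2299161 = 15 Oct 1582 gives an offset of 35307 days.

15 June 1679 CE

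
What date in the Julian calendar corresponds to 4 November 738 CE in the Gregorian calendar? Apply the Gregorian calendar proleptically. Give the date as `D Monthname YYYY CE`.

For dates in this range the Gregorian date is 4 days ahead of the Julian.
4 November 738 Gregorian − 4 days → 31 October 738 Julian.

31 October 738 CE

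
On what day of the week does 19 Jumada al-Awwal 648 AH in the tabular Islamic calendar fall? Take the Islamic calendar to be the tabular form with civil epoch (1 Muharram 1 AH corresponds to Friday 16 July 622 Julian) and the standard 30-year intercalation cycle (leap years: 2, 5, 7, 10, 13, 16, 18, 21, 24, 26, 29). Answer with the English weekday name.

Equivalently 26 August 1250 Gregorian, JDN 2177851.
2177851 ≡ 4 (mod 7); counting from Monday = 0 gives Friday.

Friday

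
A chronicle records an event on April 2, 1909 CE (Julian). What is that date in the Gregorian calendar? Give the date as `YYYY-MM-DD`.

1909-04-15

For dates in this range the Gregorian date is 13 days ahead of the Julian.
2 April 1909 Julian + 13 days → 15 April 1909 Gregorian.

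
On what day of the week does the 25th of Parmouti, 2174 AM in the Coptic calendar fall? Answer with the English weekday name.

Monday

This is JDN 2618952 (6 May 2458 Gregorian).
JDN 2618952 mod 7 = 0, and JDN 0 was a Monday, so this is a Monday.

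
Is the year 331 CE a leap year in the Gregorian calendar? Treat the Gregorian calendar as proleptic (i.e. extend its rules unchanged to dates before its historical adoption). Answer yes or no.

no

331 is not divisible by 4, so it is a common year.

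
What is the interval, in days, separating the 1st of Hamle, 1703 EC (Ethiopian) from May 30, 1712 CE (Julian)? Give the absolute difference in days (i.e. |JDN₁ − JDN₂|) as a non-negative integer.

340

JDN of the first date = 2346176.
JDN of the second date = 2346516.
|2346516 − 2346176| = 340.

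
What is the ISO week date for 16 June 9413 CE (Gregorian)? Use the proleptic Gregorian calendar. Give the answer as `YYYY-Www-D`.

9413-W24-3

The weekday is Wednesday (ISO weekday 3).
That Wednesday belongs to ISO week 24 of ISO year 9413.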